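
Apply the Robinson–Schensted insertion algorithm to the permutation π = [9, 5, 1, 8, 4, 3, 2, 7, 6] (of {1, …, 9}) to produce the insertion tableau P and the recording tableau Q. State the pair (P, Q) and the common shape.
P = [1, 2, 6] / [3, 7] / [4, 8] / [5] / [9];  Q = [1, 4, 8] / [2, 5] / [3, 9] / [6] / [7];  common shape = (3, 2, 2, 1, 1)

Row-insert the values π_1, π_2, … into P one at a time, bumping the leftmost entry strictly greater than the inserted value down to the next row. The recording tableau Q records, in position (i, j), the step at which that cell was added to P.
  Insert 9 (step 1): P = [9];  Q = [1]
  Insert 5 (step 2): P = [5] / [9];  Q = [1] / [2]
  Insert 1 (step 3): P = [1] / [5] / [9];  Q = [1] / [2] / [3]
  Insert 8 (step 4): P = [1, 8] / [5] / [9];  Q = [1, 4] / [2] / [3]
  Insert 4 (step 5): P = [1, 4] / [5, 8] / [9];  Q = [1, 4] / [2, 5] / [3]
  Insert 3 (step 6): P = [1, 3] / [4, 8] / [5] / [9];  Q = [1, 4] / [2, 5] / [3] / [6]
  Insert 2 (step 7): P = [1, 2] / [3, 8] / [4] / [5] / [9];  Q = [1, 4] / [2, 5] / [3] / [6] / [7]
  Insert 7 (step 8): P = [1, 2, 7] / [3, 8] / [4] / [5] / [9];  Q = [1, 4, 8] / [2, 5] / [3] / [6] / [7]
  Insert 6 (step 9): P = [1, 2, 6] / [3, 7] / [4, 8] / [5] / [9];  Q = [1, 4, 8] / [2, 5] / [3, 9] / [6] / [7]
Final shape: (3, 2, 2, 1, 1).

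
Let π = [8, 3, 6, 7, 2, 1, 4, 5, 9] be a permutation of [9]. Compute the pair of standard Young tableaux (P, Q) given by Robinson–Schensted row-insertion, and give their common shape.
P = [1, 4, 5, 9] / [2, 6, 7] / [3] / [8];  Q = [1, 3, 4, 9] / [2, 7, 8] / [5] / [6];  common shape = (4, 3, 1, 1)

Row-insert the values π_1, π_2, … into P one at a time, bumping the leftmost entry strictly greater than the inserted value down to the next row. The recording tableau Q records, in position (i, j), the step at which that cell was added to P.
  Insert 8 (step 1): P = [8];  Q = [1]
  Insert 3 (step 2): P = [3] / [8];  Q = [1] / [2]
  Insert 6 (step 3): P = [3, 6] / [8];  Q = [1, 3] / [2]
  Insert 7 (step 4): P = [3, 6, 7] / [8];  Q = [1, 3, 4] / [2]
  Insert 2 (step 5): P = [2, 6, 7] / [3] / [8];  Q = [1, 3, 4] / [2] / [5]
  Insert 1 (step 6): P = [1, 6, 7] / [2] / [3] / [8];  Q = [1, 3, 4] / [2] / [5] / [6]
  Insert 4 (step 7): P = [1, 4, 7] / [2, 6] / [3] / [8];  Q = [1, 3, 4] / [2, 7] / [5] / [6]
  Insert 5 (step 8): P = [1, 4, 5] / [2, 6, 7] / [3] / [8];  Q = [1, 3, 4] / [2, 7, 8] / [5] / [6]
  Insert 9 (step 9): P = [1, 4, 5, 9] / [2, 6, 7] / [3] / [8];  Q = [1, 3, 4, 9] / [2, 7, 8] / [5] / [6]
Final shape: (4, 3, 1, 1).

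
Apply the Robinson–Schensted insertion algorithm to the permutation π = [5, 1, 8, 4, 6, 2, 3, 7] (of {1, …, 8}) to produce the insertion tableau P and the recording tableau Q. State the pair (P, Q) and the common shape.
P = [1, 2, 3, 7] / [4, 6] / [5, 8];  Q = [1, 3, 5, 8] / [2, 4] / [6, 7];  common shape = (4, 2, 2)

Row-insert the values π_1, π_2, … into P one at a time, bumping the leftmost entry strictly greater than the inserted value down to the next row. The recording tableau Q records, in position (i, j), the step at which that cell was added to P.
  Insert 5 (step 1): P = [5];  Q = [1]
  Insert 1 (step 2): P = [1] / [5];  Q = [1] / [2]
  Insert 8 (step 3): P = [1, 8] / [5];  Q = [1, 3] / [2]
  Insert 4 (step 4): P = [1, 4] / [5, 8];  Q = [1, 3] / [2, 4]
  Insert 6 (step 5): P = [1, 4, 6] / [5, 8];  Q = [1, 3, 5] / [2, 4]
  Insert 2 (step 6): P = [1, 2, 6] / [4, 8] / [5];  Q = [1, 3, 5] / [2, 4] / [6]
  Insert 3 (step 7): P = [1, 2, 3] / [4, 6] / [5, 8];  Q = [1, 3, 5] / [2, 4] / [6, 7]
  Insert 7 (step 8): P = [1, 2, 3, 7] / [4, 6] / [5, 8];  Q = [1, 3, 5, 8] / [2, 4] / [6, 7]
Final shape: (4, 2, 2).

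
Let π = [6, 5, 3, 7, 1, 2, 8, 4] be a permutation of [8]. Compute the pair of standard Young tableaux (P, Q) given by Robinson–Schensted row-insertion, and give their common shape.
P = [1, 2, 4] / [3, 7, 8] / [5] / [6];  Q = [1, 4, 7] / [2, 6, 8] / [3] / [5];  common shape = (3, 3, 1, 1)

Row-insert the values π_1, π_2, … into P one at a time, bumping the leftmost entry strictly greater than the inserted value down to the next row. The recording tableau Q records, in position (i, j), the step at which that cell was added to P.
  Insert 6 (step 1): P = [6];  Q = [1]
  Insert 5 (step 2): P = [5] / [6];  Q = [1] / [2]
  Insert 3 (step 3): P = [3] / [5] / [6];  Q = [1] / [2] / [3]
  Insert 7 (step 4): P = [3, 7] / [5] / [6];  Q = [1, 4] / [2] / [3]
  Insert 1 (step 5): P = [1, 7] / [3] / [5] / [6];  Q = [1, 4] / [2] / [3] / [5]
  Insert 2 (step 6): P = [1, 2] / [3, 7] / [5] / [6];  Q = [1, 4] / [2, 6] / [3] / [5]
  Insert 8 (step 7): P = [1, 2, 8] / [3, 7] / [5] / [6];  Q = [1, 4, 7] / [2, 6] / [3] / [5]
  Insert 4 (step 8): P = [1, 2, 4] / [3, 7, 8] / [5] / [6];  Q = [1, 4, 7] / [2, 6, 8] / [3] / [5]
Final shape: (3, 3, 1, 1).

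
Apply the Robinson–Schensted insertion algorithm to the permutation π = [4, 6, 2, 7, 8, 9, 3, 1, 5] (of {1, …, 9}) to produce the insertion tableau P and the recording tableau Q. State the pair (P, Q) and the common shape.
P = [1, 3, 5, 8, 9] / [2, 6, 7] / [4];  Q = [1, 2, 4, 5, 6] / [3, 7, 9] / [8];  common shape = (5, 3, 1)

Row-insert the values π_1, π_2, … into P one at a time, bumping the leftmost entry strictly greater than the inserted value down to the next row. The recording tableau Q records, in position (i, j), the step at which that cell was added to P.
  Insert 4 (step 1): P = [4];  Q = [1]
  Insert 6 (step 2): P = [4, 6];  Q = [1, 2]
  Insert 2 (step 3): P = [2, 6] / [4];  Q = [1, 2] / [3]
  Insert 7 (step 4): P = [2, 6, 7] / [4];  Q = [1, 2, 4] / [3]
  Insert 8 (step 5): P = [2, 6, 7, 8] / [4];  Q = [1, 2, 4, 5] / [3]
  Insert 9 (step 6): P = [2, 6, 7, 8, 9] / [4];  Q = [1, 2, 4, 5, 6] / [3]
  Insert 3 (step 7): P = [2, 3, 7, 8, 9] / [4, 6];  Q = [1, 2, 4, 5, 6] / [3, 7]
  Insert 1 (step 8): P = [1, 3, 7, 8, 9] / [2, 6] / [4];  Q = [1, 2, 4, 5, 6] / [3, 7] / [8]
  Insert 5 (step 9): P = [1, 3, 5, 8, 9] / [2, 6, 7] / [4];  Q = [1, 2, 4, 5, 6] / [3, 7, 9] / [8]
Final shape: (5, 3, 1).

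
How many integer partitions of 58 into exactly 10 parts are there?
p(58, 10 parts) = 49037

Partitions of n into exactly k parts are in bijection with partitions of n − k into at most k parts (subtract 1 from each part). So p(58, exactly 10) = p(48, parts ≤ 10). Computing via the recurrence p(m, j) = p(m, j−1) + p(m−j, j) gives 49037.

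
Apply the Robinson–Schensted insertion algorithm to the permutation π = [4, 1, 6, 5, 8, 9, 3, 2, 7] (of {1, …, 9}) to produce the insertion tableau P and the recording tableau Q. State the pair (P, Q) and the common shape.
P = [1, 2, 7, 9] / [3, 5, 8] / [4] / [6];  Q = [1, 3, 5, 6] / [2, 4, 9] / [7] / [8];  common shape = (4, 3, 1, 1)

Row-insert the values π_1, π_2, … into P one at a time, bumping the leftmost entry strictly greater than the inserted value down to the next row. The recording tableau Q records, in position (i, j), the step at which that cell was added to P.
  Insert 4 (step 1): P = [4];  Q = [1]
  Insert 1 (step 2): P = [1] / [4];  Q = [1] / [2]
  Insert 6 (step 3): P = [1, 6] / [4];  Q = [1, 3] / [2]
  Insert 5 (step 4): P = [1, 5] / [4, 6];  Q = [1, 3] / [2, 4]
  Insert 8 (step 5): P = [1, 5, 8] / [4, 6];  Q = [1, 3, 5] / [2, 4]
  Insert 9 (step 6): P = [1, 5, 8, 9] / [4, 6];  Q = [1, 3, 5, 6] / [2, 4]
  Insert 3 (step 7): P = [1, 3, 8, 9] / [4, 5] / [6];  Q = [1, 3, 5, 6] / [2, 4] / [7]
  Insert 2 (step 8): P = [1, 2, 8, 9] / [3, 5] / [4] / [6];  Q = [1, 3, 5, 6] / [2, 4] / [7] / [8]
  Insert 7 (step 9): P = [1, 2, 7, 9] / [3, 5, 8] / [4] / [6];  Q = [1, 3, 5, 6] / [2, 4, 9] / [7] / [8]
Final shape: (4, 3, 1, 1).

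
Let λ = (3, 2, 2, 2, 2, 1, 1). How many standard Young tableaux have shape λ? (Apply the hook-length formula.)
# SYT of shape (3, 2, 2, 2, 2, 1, 1) = 2860

Hook-length formula: f^λ = n! / Π hook(c), product over all cells c of the Young diagram. For λ = (3, 2, 2, 2, 2, 1, 1), n = 13 boxes. Hook lengths by row (left-to-right, top-to-bottom): [9, 6, 1]; [7, 4]; [6, 3]; [5, 2]; [4, 1]; [2]; [1]. Product of hooks = 2177280. So f^λ = 13! / 2177280 = 6227020800 / 2177280 = 2860.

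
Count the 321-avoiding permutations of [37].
C_37 = 45950804324621742364

These 321-avoiding permutations are counted by the Catalan number C_n = (1/(n + 1)) · C(2n, n). For n = 37: C_37 = (1/38) · C(74, 37) = 1746130564335626209832/38 = 45950804324621742364.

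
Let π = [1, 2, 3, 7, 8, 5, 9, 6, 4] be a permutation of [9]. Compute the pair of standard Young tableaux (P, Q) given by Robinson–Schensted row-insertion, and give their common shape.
P = [1, 2, 3, 4, 6, 9] / [5, 8] / [7];  Q = [1, 2, 3, 4, 5, 7] / [6, 8] / [9];  common shape = (6, 2, 1)

Row-insert the values π_1, π_2, … into P one at a time, bumping the leftmost entry strictly greater than the inserted value down to the next row. The recording tableau Q records, in position (i, j), the step at which that cell was added to P.
  Insert 1 (step 1): P = [1];  Q = [1]
  Insert 2 (step 2): P = [1, 2];  Q = [1, 2]
  Insert 3 (step 3): P = [1, 2, 3];  Q = [1, 2, 3]
  Insert 7 (step 4): P = [1, 2, 3, 7];  Q = [1, 2, 3, 4]
  Insert 8 (step 5): P = [1, 2, 3, 7, 8];  Q = [1, 2, 3, 4, 5]
  Insert 5 (step 6): P = [1, 2, 3, 5, 8] / [7];  Q = [1, 2, 3, 4, 5] / [6]
  Insert 9 (step 7): P = [1, 2, 3, 5, 8, 9] / [7];  Q = [1, 2, 3, 4, 5, 7] / [6]
  Insert 6 (step 8): P = [1, 2, 3, 5, 6, 9] / [7, 8];  Q = [1, 2, 3, 4, 5, 7] / [6, 8]
  Insert 4 (step 9): P = [1, 2, 3, 4, 6, 9] / [5, 8] / [7];  Q = [1, 2, 3, 4, 5, 7] / [6, 8] / [9]
Final shape: (6, 2, 1).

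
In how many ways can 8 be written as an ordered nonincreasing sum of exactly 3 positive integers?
p(8, 3 parts) = 5

Partitions of n into exactly k parts ↔ partitions of n − k into at most k parts (subtract 1 from each part). For n = 8, k = 3, the partitions are: 6+1+1, 5+2+1, 4+3+1, 4+2+2, 3+3+2. Count = 5.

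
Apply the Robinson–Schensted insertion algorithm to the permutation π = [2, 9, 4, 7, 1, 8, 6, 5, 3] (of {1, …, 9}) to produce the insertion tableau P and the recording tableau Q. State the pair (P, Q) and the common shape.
P = [1, 3, 5, 8] / [2, 4] / [6] / [7] / [9];  Q = [1, 2, 4, 6] / [3, 7] / [5] / [8] / [9];  common shape = (4, 2, 1, 1, 1)

Row-insert the values π_1, π_2, … into P one at a time, bumping the leftmost entry strictly greater than the inserted value down to the next row. The recording tableau Q records, in position (i, j), the step at which that cell was added to P.
  Insert 2 (step 1): P = [2];  Q = [1]
  Insert 9 (step 2): P = [2, 9];  Q = [1, 2]
  Insert 4 (step 3): P = [2, 4] / [9];  Q = [1, 2] / [3]
  Insert 7 (step 4): P = [2, 4, 7] / [9];  Q = [1, 2, 4] / [3]
  Insert 1 (step 5): P = [1, 4, 7] / [2] / [9];  Q = [1, 2, 4] / [3] / [5]
  Insert 8 (step 6): P = [1, 4, 7, 8] / [2] / [9];  Q = [1, 2, 4, 6] / [3] / [5]
  Insert 6 (step 7): P = [1, 4, 6, 8] / [2, 7] / [9];  Q = [1, 2, 4, 6] / [3, 7] / [5]
  Insert 5 (step 8): P = [1, 4, 5, 8] / [2, 6] / [7] / [9];  Q = [1, 2, 4, 6] / [3, 7] / [5] / [8]
  Insert 3 (step 9): P = [1, 3, 5, 8] / [2, 4] / [6] / [7] / [9];  Q = [1, 2, 4, 6] / [3, 7] / [5] / [8] / [9]
Final shape: (4, 2, 1, 1, 1).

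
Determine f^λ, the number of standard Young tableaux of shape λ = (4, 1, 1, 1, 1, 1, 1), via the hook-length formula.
# SYT of shape (4, 1, 1, 1, 1, 1, 1) = 84

Hook-length formula: f^λ = n! / Π hook(c), product over all cells c of the Young diagram. For λ = (4, 1, 1, 1, 1, 1, 1), n = 10 boxes. Hook lengths by row (left-to-right, top-to-bottom): [10, 3, 2, 1]; [6]; [5]; [4]; [3]; [2]; [1]. Product of hooks = 43200. So f^λ = 10! / 43200 = 3628800 / 43200 = 84.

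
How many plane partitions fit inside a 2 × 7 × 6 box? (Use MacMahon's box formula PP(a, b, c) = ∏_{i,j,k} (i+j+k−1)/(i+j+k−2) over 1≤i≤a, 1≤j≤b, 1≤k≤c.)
PP(2, 7, 6) = 736164

Evaluate the triple product over i = 1..2, j = 1..7, k = 1..6. The factors are (2/1) · (3/2) · (4/3) · (5/4) · (6/5) · (7/6) · (3/2) · (4/3) · … (84 factors total). The numerators and denominators telescope so the product is an integer; carrying out the multiplication exactly gives PP(2, 7, 6) = 736164.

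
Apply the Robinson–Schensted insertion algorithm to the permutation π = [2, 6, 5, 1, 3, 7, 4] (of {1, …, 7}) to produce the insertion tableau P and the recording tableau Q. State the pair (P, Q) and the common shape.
P = [1, 3, 4] / [2, 5, 7] / [6];  Q = [1, 2, 6] / [3, 5, 7] / [4];  common shape = (3, 3, 1)

Row-insert the values π_1, π_2, … into P one at a time, bumping the leftmost entry strictly greater than the inserted value down to the next row. The recording tableau Q records, in position (i, j), the step at which that cell was added to P.
  Insert 2 (step 1): P = [2];  Q = [1]
  Insert 6 (step 2): P = [2, 6];  Q = [1, 2]
  Insert 5 (step 3): P = [2, 5] / [6];  Q = [1, 2] / [3]
  Insert 1 (step 4): P = [1, 5] / [2] / [6];  Q = [1, 2] / [3] / [4]
  Insert 3 (step 5): P = [1, 3] / [2, 5] / [6];  Q = [1, 2] / [3, 5] / [4]
  Insert 7 (step 6): P = [1, 3, 7] / [2, 5] / [6];  Q = [1, 2, 6] / [3, 5] / [4]
  Insert 4 (step 7): P = [1, 3, 4] / [2, 5, 7] / [6];  Q = [1, 2, 6] / [3, 5, 7] / [4]
Final shape: (3, 3, 1).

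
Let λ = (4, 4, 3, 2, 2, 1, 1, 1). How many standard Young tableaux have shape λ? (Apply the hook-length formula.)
# SYT of shape (4, 4, 3, 2, 2, 1, 1, 1) = 5012280

Hook-length formula: f^λ = n! / Π hook(c), product over all cells c of the Young diagram. For λ = (4, 4, 3, 2, 2, 1, 1, 1), n = 18 boxes. Hook lengths by row (left-to-right, top-to-bottom): [11, 7, 4, 2]; [10, 6, 3, 1]; [8, 4, 1]; [6, 2]; [5, 1]; [3]; [2]; [1]. Product of hooks = 1277337600. So f^λ = 18! / 1277337600 = 6402373705728000 / 1277337600 = 5012280.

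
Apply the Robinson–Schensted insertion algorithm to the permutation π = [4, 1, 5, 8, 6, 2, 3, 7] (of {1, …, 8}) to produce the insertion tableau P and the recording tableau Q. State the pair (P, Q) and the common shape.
P = [1, 2, 3, 7] / [4, 5, 6] / [8];  Q = [1, 3, 4, 8] / [2, 5, 7] / [6];  common shape = (4, 3, 1)

Row-insert the values π_1, π_2, … into P one at a time, bumping the leftmost entry strictly greater than the inserted value down to the next row. The recording tableau Q records, in position (i, j), the step at which that cell was added to P.
  Insert 4 (step 1): P = [4];  Q = [1]
  Insert 1 (step 2): P = [1] / [4];  Q = [1] / [2]
  Insert 5 (step 3): P = [1, 5] / [4];  Q = [1, 3] / [2]
  Insert 8 (step 4): P = [1, 5, 8] / [4];  Q = [1, 3, 4] / [2]
  Insert 6 (step 5): P = [1, 5, 6] / [4, 8];  Q = [1, 3, 4] / [2, 5]
  Insert 2 (step 6): P = [1, 2, 6] / [4, 5] / [8];  Q = [1, 3, 4] / [2, 5] / [6]
  Insert 3 (step 7): P = [1, 2, 3] / [4, 5, 6] / [8];  Q = [1, 3, 4] / [2, 5, 7] / [6]
  Insert 7 (step 8): P = [1, 2, 3, 7] / [4, 5, 6] / [8];  Q = [1, 3, 4, 8] / [2, 5, 7] / [6]
Final shape: (4, 3, 1).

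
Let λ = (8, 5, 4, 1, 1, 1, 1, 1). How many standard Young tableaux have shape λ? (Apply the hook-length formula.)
# SYT of shape (8, 5, 4, 1, 1, 1, 1, 1) = 1158789632

Hook-length formula: f^λ = n! / Π hook(c), product over all cells c of the Young diagram. For λ = (8, 5, 4, 1, 1, 1, 1, 1), n = 22 boxes. Hook lengths by row (left-to-right, top-to-bottom): [15, 9, 8, 7, 5, 3, 2, 1]; [11, 5, 4, 3, 1]; [9, 3, 2, 1]; [5]; [4]; [3]; [2]; [1]. Product of hooks = 969978240000. So f^λ = 22! / 969978240000 = 1124000727777607680000 / 969978240000 = 1158789632.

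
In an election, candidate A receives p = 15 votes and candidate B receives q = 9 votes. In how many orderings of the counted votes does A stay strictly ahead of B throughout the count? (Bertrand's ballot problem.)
Strict-lead orderings = 326876

Total orderings of the 24 votes with 15 for A: C(24, 15) = 1307504. By the Bertrand ballot formula (Cycle Lemma / reflection principle), the number of orderings in which A is strictly ahead of B throughout is (p − q)/(p + q) · C(p + q, p) = (15 − 9)/(15 + 9) · 1307504 = 326876.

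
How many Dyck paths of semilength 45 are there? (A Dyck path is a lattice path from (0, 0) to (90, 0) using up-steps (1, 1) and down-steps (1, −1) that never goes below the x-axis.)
C_45 = 2257117854077248073253720

These Dyck paths are counted by the Catalan number C_n = (1/(n + 1)) · C(2n, n). For n = 45: C_45 = (1/46) · C(90, 45) = 103827421287553411369671120/46 = 2257117854077248073253720.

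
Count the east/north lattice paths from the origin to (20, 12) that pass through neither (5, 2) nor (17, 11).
Number of paths = 95942280

Inclusion–exclusion. Total paths: C(32, 20) = 225792840. Through P₁: C(7, 5)·C(25, 15) = 68643960. Through P₂: C(28, 17)·C(4, 3) = 85896720. Since P₁ is strictly southwest of P₂, a monotone path through both must visit P₁ then P₂; paths through both = C(7, 5)·C(21, 12)·C(4, 3) = 24690120. Avoid both = 225792840 − 68643960 − 85896720 + 24690120 = 95942280.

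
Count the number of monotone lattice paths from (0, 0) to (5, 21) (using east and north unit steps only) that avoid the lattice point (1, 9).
Number of paths = 47580

Total paths from (0, 0) to (5, 21): C(26, 5) = 65780. Paths through (1, 9): (paths (0, 0) → (1, 9)) × (paths (1, 9) → (5, 21)) = C(10, 1) · C(16, 4) = 10 · 1820 = 18200. Avoidance count = 65780 − 18200 = 47580.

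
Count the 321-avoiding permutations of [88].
C_88 = 64633260585762914370496637486146181462681535261000

These 321-avoiding permutations are counted by the Catalan number C_n = (1/(n + 1)) · C(2n, n). For n = 88: C_88 = (1/89) · C(176, 88) = 5752360192132899378974200736267010150178656638229000/89 = 64633260585762914370496637486146181462681535261000.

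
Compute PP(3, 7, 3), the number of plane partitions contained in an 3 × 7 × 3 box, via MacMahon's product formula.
PP(3, 7, 3) = 108900

Evaluate the triple product over i = 1..3, j = 1..7, k = 1..3. The factors are (2/1) · (3/2) · (4/3) · (3/2) · (4/3) · (5/4) · (4/3) · (5/4) · … (63 factors total). The numerators and denominators telescope so the product is an integer; carrying out the multiplication exactly gives PP(3, 7, 3) = 108900.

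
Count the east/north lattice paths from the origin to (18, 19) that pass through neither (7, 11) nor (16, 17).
Number of paths = 9222166392

Inclusion–exclusion. Total paths: C(37, 18) = 17672631900. Through P₁: C(18, 7)·C(19, 11) = 2405321568. Through P₂: C(33, 16)·C(4, 2) = 7000818660. Since P₁ is strictly southwest of P₂, a monotone path through both must visit P₁ then P₂; paths through both = C(18, 7)·C(15, 9)·C(4, 2) = 955674720. Avoid both = 17672631900 − 2405321568 − 7000818660 + 955674720 = 9222166392.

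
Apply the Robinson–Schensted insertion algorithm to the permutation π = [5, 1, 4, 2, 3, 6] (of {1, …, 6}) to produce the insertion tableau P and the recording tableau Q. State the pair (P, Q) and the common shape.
P = [1, 2, 3, 6] / [4] / [5];  Q = [1, 3, 5, 6] / [2] / [4];  common shape = (4, 1, 1)

Row-insert the values π_1, π_2, … into P one at a time, bumping the leftmost entry strictly greater than the inserted value down to the next row. The recording tableau Q records, in position (i, j), the step at which that cell was added to P.
  Insert 5 (step 1): P = [5];  Q = [1]
  Insert 1 (step 2): P = [1] / [5];  Q = [1] / [2]
  Insert 4 (step 3): P = [1, 4] / [5];  Q = [1, 3] / [2]
  Insert 2 (step 4): P = [1, 2] / [4] / [5];  Q = [1, 3] / [2] / [4]
  Insert 3 (step 5): P = [1, 2, 3] / [4] / [5];  Q = [1, 3, 5] / [2] / [4]
  Insert 6 (step 6): P = [1, 2, 3, 6] / [4] / [5];  Q = [1, 3, 5, 6] / [2] / [4]
Final shape: (4, 1, 1).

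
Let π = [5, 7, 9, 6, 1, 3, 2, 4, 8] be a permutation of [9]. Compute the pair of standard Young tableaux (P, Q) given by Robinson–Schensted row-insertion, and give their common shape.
P = [1, 2, 4, 8] / [3, 6, 9] / [5] / [7];  Q = [1, 2, 3, 9] / [4, 6, 8] / [5] / [7];  common shape = (4, 3, 1, 1)

Row-insert the values π_1, π_2, … into P one at a time, bumping the leftmost entry strictly greater than the inserted value down to the next row. The recording tableau Q records, in position (i, j), the step at which that cell was added to P.
  Insert 5 (step 1): P = [5];  Q = [1]
  Insert 7 (step 2): P = [5, 7];  Q = [1, 2]
  Insert 9 (step 3): P = [5, 7, 9];  Q = [1, 2, 3]
  Insert 6 (step 4): P = [5, 6, 9] / [7];  Q = [1, 2, 3] / [4]
  Insert 1 (step 5): P = [1, 6, 9] / [5] / [7];  Q = [1, 2, 3] / [4] / [5]
  Insert 3 (step 6): P = [1, 3, 9] / [5, 6] / [7];  Q = [1, 2, 3] / [4, 6] / [5]
  Insert 2 (step 7): P = [1, 2, 9] / [3, 6] / [5] / [7];  Q = [1, 2, 3] / [4, 6] / [5] / [7]
  Insert 4 (step 8): P = [1, 2, 4] / [3, 6, 9] / [5] / [7];  Q = [1, 2, 3] / [4, 6, 8] / [5] / [7]
  Insert 8 (step 9): P = [1, 2, 4, 8] / [3, 6, 9] / [5] / [7];  Q = [1, 2, 3, 9] / [4, 6, 8] / [5] / [7]
Final shape: (4, 3, 1, 1).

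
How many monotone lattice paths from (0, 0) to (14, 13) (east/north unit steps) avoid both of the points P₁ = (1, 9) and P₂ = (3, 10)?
Number of paths = 19941316

Inclusion–exclusion. Total paths: C(27, 14) = 20058300. Through P₁: C(10, 1)·C(17, 13) = 23800. Through P₂: C(13, 3)·C(14, 11) = 104104. Since P₁ is strictly southwest of P₂, a monotone path through both must visit P₁ then P₂; paths through both = C(10, 1)·C(3, 2)·C(14, 11) = 10920. Avoid both = 20058300 − 23800 − 104104 + 10920 = 19941316.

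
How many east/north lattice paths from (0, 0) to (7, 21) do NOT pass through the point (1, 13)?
Number of paths = 1141998

Total paths from (0, 0) to (7, 21): C(28, 7) = 1184040. Paths through (1, 13): (paths (0, 0) → (1, 13)) × (paths (1, 13) → (7, 21)) = C(14, 1) · C(14, 6) = 14 · 3003 = 42042. Avoidance count = 1184040 − 42042 = 1141998.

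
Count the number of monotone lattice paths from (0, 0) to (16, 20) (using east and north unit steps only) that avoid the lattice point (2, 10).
Number of paths = 7178429214

Total paths from (0, 0) to (16, 20): C(36, 16) = 7307872110. Paths through (2, 10): (paths (0, 0) → (2, 10)) × (paths (2, 10) → (16, 20)) = C(12, 2) · C(24, 14) = 66 · 1961256 = 129442896. Avoidance count = 7307872110 − 129442896 = 7178429214.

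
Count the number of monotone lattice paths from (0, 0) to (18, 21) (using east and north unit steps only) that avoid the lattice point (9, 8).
Number of paths = 50266863790

Total paths from (0, 0) to (18, 21): C(39, 18) = 62359143990. Paths through (9, 8): (paths (0, 0) → (9, 8)) × (paths (9, 8) → (18, 21)) = C(17, 9) · C(22, 9) = 24310 · 497420 = 12092280200. Avoidance count = 62359143990 − 12092280200 = 50266863790.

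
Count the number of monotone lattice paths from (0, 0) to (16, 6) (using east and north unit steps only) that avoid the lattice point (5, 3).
Number of paths = 54229

Total paths from (0, 0) to (16, 6): C(22, 16) = 74613. Paths through (5, 3): (paths (0, 0) → (5, 3)) × (paths (5, 3) → (16, 6)) = C(8, 5) · C(14, 11) = 56 · 364 = 20384. Avoidance count = 74613 − 20384 = 54229.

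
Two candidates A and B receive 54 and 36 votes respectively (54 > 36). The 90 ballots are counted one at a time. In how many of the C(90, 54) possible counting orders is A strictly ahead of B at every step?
Strict-lead orderings = 3460290934255916316653724

Total orderings of the 90 votes with 54 for A: C(90, 54) = 17301454671279581583268620. By the Bertrand ballot formula (Cycle Lemma / reflection principle), the number of orderings in which A is strictly ahead of B throughout is (p − q)/(p + q) · C(p + q, p) = (54 − 36)/(54 + 36) · 17301454671279581583268620 = 3460290934255916316653724.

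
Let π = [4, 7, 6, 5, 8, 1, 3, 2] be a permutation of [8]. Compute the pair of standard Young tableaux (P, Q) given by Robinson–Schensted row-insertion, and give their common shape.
P = [1, 2, 8] / [3, 5] / [4] / [6] / [7];  Q = [1, 2, 5] / [3, 7] / [4] / [6] / [8];  common shape = (3, 2, 1, 1, 1)

Row-insert the values π_1, π_2, … into P one at a time, bumping the leftmost entry strictly greater than the inserted value down to the next row. The recording tableau Q records, in position (i, j), the step at which that cell was added to P.
  Insert 4 (step 1): P = [4];  Q = [1]
  Insert 7 (step 2): P = [4, 7];  Q = [1, 2]
  Insert 6 (step 3): P = [4, 6] / [7];  Q = [1, 2] / [3]
  Insert 5 (step 4): P = [4, 5] / [6] / [7];  Q = [1, 2] / [3] / [4]
  Insert 8 (step 5): P = [4, 5, 8] / [6] / [7];  Q = [1, 2, 5] / [3] / [4]
  Insert 1 (step 6): P = [1, 5, 8] / [4] / [6] / [7];  Q = [1, 2, 5] / [3] / [4] / [6]
  Insert 3 (step 7): P = [1, 3, 8] / [4, 5] / [6] / [7];  Q = [1, 2, 5] / [3, 7] / [4] / [6]
  Insert 2 (step 8): P = [1, 2, 8] / [3, 5] / [4] / [6] / [7];  Q = [1, 2, 5] / [3, 7] / [4] / [6] / [8]
Final shape: (3, 2, 1, 1, 1).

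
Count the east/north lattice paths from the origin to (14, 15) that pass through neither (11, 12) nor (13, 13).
Number of paths = 31484102

Inclusion–exclusion. Total paths: C(29, 14) = 77558760. Through P₁: C(23, 11)·C(6, 3) = 27041560. Through P₂: C(26, 13)·C(3, 1) = 31201800. Since P₁ is strictly southwest of P₂, a monotone path through both must visit P₁ then P₂; paths through both = C(23, 11)·C(3, 2)·C(3, 1) = 12168702. Avoid both = 77558760 − 27041560 − 31201800 + 12168702 = 31484102.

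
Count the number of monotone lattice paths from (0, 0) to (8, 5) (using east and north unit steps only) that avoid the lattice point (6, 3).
Number of paths = 783

Total paths from (0, 0) to (8, 5): C(13, 8) = 1287. Paths through (6, 3): (paths (0, 0) → (6, 3)) × (paths (6, 3) → (8, 5)) = C(9, 6) · C(4, 2) = 84 · 6 = 504. Avoidance count = 1287 − 504 = 783.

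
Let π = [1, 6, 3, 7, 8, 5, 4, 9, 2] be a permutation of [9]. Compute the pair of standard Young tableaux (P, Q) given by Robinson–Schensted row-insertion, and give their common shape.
P = [1, 2, 4, 8, 9] / [3, 7] / [5] / [6];  Q = [1, 2, 4, 5, 8] / [3, 6] / [7] / [9];  common shape = (5, 2, 1, 1)

Row-insert the values π_1, π_2, … into P one at a time, bumping the leftmost entry strictly greater than the inserted value down to the next row. The recording tableau Q records, in position (i, j), the step at which that cell was added to P.
  Insert 1 (step 1): P = [1];  Q = [1]
  Insert 6 (step 2): P = [1, 6];  Q = [1, 2]
  Insert 3 (step 3): P = [1, 3] / [6];  Q = [1, 2] / [3]
  Insert 7 (step 4): P = [1, 3, 7] / [6];  Q = [1, 2, 4] / [3]
  Insert 8 (step 5): P = [1, 3, 7, 8] / [6];  Q = [1, 2, 4, 5] / [3]
  Insert 5 (step 6): P = [1, 3, 5, 8] / [6, 7];  Q = [1, 2, 4, 5] / [3, 6]
  Insert 4 (step 7): P = [1, 3, 4, 8] / [5, 7] / [6];  Q = [1, 2, 4, 5] / [3, 6] / [7]
  Insert 9 (step 8): P = [1, 3, 4, 8, 9] / [5, 7] / [6];  Q = [1, 2, 4, 5, 8] / [3, 6] / [7]
  Insert 2 (step 9): P = [1, 2, 4, 8, 9] / [3, 7] / [5] / [6];  Q = [1, 2, 4, 5, 8] / [3, 6] / [7] / [9]
Final shape: (5, 2, 1, 1).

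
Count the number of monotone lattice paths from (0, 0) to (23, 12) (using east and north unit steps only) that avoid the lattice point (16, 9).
Number of paths = 589294800

Total paths from (0, 0) to (23, 12): C(35, 23) = 834451800. Paths through (16, 9): (paths (0, 0) → (16, 9)) × (paths (16, 9) → (23, 12)) = C(25, 16) · C(10, 7) = 2042975 · 120 = 245157000. Avoidance count = 834451800 − 245157000 = 589294800.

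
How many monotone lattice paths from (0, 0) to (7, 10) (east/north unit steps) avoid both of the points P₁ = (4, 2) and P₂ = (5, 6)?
Number of paths = 11168

Inclusion–exclusion. Total paths: C(17, 7) = 19448. Through P₁: C(6, 4)·C(11, 3) = 2475. Through P₂: C(11, 5)·C(6, 2) = 6930. Since P₁ is strictly southwest of P₂, a monotone path through both must visit P₁ then P₂; paths through both = C(6, 4)·C(5, 1)·C(6, 2) = 1125. Avoid both = 19448 − 2475 − 6930 + 1125 = 11168.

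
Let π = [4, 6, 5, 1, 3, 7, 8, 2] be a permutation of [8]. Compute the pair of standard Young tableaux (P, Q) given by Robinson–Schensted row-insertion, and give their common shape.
P = [1, 2, 7, 8] / [3, 5] / [4] / [6];  Q = [1, 2, 6, 7] / [3, 5] / [4] / [8];  common shape = (4, 2, 1, 1)

Row-insert the values π_1, π_2, … into P one at a time, bumping the leftmost entry strictly greater than the inserted value down to the next row. The recording tableau Q records, in position (i, j), the step at which that cell was added to P.
  Insert 4 (step 1): P = [4];  Q = [1]
  Insert 6 (step 2): P = [4, 6];  Q = [1, 2]
  Insert 5 (step 3): P = [4, 5] / [6];  Q = [1, 2] / [3]
  Insert 1 (step 4): P = [1, 5] / [4] / [6];  Q = [1, 2] / [3] / [4]
  Insert 3 (step 5): P = [1, 3] / [4, 5] / [6];  Q = [1, 2] / [3, 5] / [4]
  Insert 7 (step 6): P = [1, 3, 7] / [4, 5] / [6];  Q = [1, 2, 6] / [3, 5] / [4]
  Insert 8 (step 7): P = [1, 3, 7, 8] / [4, 5] / [6];  Q = [1, 2, 6, 7] / [3, 5] / [4]
  Insert 2 (step 8): P = [1, 2, 7, 8] / [3, 5] / [4] / [6];  Q = [1, 2, 6, 7] / [3, 5] / [4] / [8]
Final shape: (4, 2, 1, 1).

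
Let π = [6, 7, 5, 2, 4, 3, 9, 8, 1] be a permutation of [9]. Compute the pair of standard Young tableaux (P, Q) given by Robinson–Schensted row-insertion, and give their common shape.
P = [1, 3, 8] / [2, 7, 9] / [4] / [5] / [6];  Q = [1, 2, 7] / [3, 5, 8] / [4] / [6] / [9];  common shape = (3, 3, 1, 1, 1)

Row-insert the values π_1, π_2, … into P one at a time, bumping the leftmost entry strictly greater than the inserted value down to the next row. The recording tableau Q records, in position (i, j), the step at which that cell was added to P.
  Insert 6 (step 1): P = [6];  Q = [1]
  Insert 7 (step 2): P = [6, 7];  Q = [1, 2]
  Insert 5 (step 3): P = [5, 7] / [6];  Q = [1, 2] / [3]
  Insert 2 (step 4): P = [2, 7] / [5] / [6];  Q = [1, 2] / [3] / [4]
  Insert 4 (step 5): P = [2, 4] / [5, 7] / [6];  Q = [1, 2] / [3, 5] / [4]
  Insert 3 (step 6): P = [2, 3] / [4, 7] / [5] / [6];  Q = [1, 2] / [3, 5] / [4] / [6]
  Insert 9 (step 7): P = [2, 3, 9] / [4, 7] / [5] / [6];  Q = [1, 2, 7] / [3, 5] / [4] / [6]
  Insert 8 (step 8): P = [2, 3, 8] / [4, 7, 9] / [5] / [6];  Q = [1, 2, 7] / [3, 5, 8] / [4] / [6]
  Insert 1 (step 9): P = [1, 3, 8] / [2, 7, 9] / [4] / [5] / [6];  Q = [1, 2, 7] / [3, 5, 8] / [4] / [6] / [9]
Final shape: (3, 3, 1, 1, 1).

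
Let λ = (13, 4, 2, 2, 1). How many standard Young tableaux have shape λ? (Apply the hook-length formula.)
# SYT of shape (13, 4, 2, 2, 1) = 54774720

Hook-length formula: f^λ = n! / Π hook(c), product over all cells c of the Young diagram. For λ = (13, 4, 2, 2, 1), n = 22 boxes. Hook lengths by row (left-to-right, top-to-bottom): [17, 15, 12, 11, 9, 8, 7, 6, 5, 4, 3, 2, 1]; [7, 5, 2, 1]; [4, 2]; [3, 1]; [1]. Product of hooks = 20520428544000. So f^λ = 22! / 20520428544000 = 1124000727777607680000 / 20520428544000 = 54774720.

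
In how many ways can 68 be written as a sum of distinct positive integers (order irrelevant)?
q(68) = 24576

A partition into distinct parts is a strictly decreasing sequence summing to n. The recurrence d(n, m) = d(n, m−1) + d(n−m, m−1) (use part m at most once) with q(n) = d(n, n) gives q(68) = 24576. (Euler's theorem: # distinct-part partitions = # odd-part partitions.)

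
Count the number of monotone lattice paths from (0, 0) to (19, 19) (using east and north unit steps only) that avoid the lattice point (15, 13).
Number of paths = 27482410200

Total paths from (0, 0) to (19, 19): C(38, 19) = 35345263800. Paths through (15, 13): (paths (0, 0) → (15, 13)) × (paths (15, 13) → (19, 19)) = C(28, 15) · C(10, 4) = 37442160 · 210 = 7862853600. Avoidance count = 35345263800 − 7862853600 = 27482410200.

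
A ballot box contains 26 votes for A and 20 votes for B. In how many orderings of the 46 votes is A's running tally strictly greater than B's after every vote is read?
Strict-lead orderings = 731508653106

Total orderings of the 46 votes with 26 for A: C(46, 26) = 5608233007146. By the Bertrand ballot formula (Cycle Lemma / reflection principle), the number of orderings in which A is strictly ahead of B throughout is (p − q)/(p + q) · C(p + q, p) = (26 − 20)/(26 + 20) · 5608233007146 = 731508653106.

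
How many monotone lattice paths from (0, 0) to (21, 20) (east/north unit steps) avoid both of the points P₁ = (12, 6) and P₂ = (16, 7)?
Number of paths = 252653398644

Inclusion–exclusion. Total paths: C(41, 21) = 269128937220. Through P₁: C(18, 12)·C(23, 9) = 15170315160. Through P₂: C(23, 16)·C(18, 5) = 2100505176. Since P₁ is strictly southwest of P₂, a monotone path through both must visit P₁ then P₂; paths through both = C(18, 12)·C(5, 4)·C(18, 5) = 795281760. Avoid both = 269128937220 − 15170315160 − 2100505176 + 795281760 = 252653398644.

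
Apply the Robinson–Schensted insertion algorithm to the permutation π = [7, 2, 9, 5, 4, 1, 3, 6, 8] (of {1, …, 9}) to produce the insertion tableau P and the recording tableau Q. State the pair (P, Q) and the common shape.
P = [1, 3, 6, 8] / [2, 4] / [5, 9] / [7];  Q = [1, 3, 8, 9] / [2, 4] / [5, 7] / [6];  common shape = (4, 2, 2, 1)

Row-insert the values π_1, π_2, … into P one at a time, bumping the leftmost entry strictly greater than the inserted value down to the next row. The recording tableau Q records, in position (i, j), the step at which that cell was added to P.
  Insert 7 (step 1): P = [7];  Q = [1]
  Insert 2 (step 2): P = [2] / [7];  Q = [1] / [2]
  Insert 9 (step 3): P = [2, 9] / [7];  Q = [1, 3] / [2]
  Insert 5 (step 4): P = [2, 5] / [7, 9];  Q = [1, 3] / [2, 4]
  Insert 4 (step 5): P = [2, 4] / [5, 9] / [7];  Q = [1, 3] / [2, 4] / [5]
  Insert 1 (step 6): P = [1, 4] / [2, 9] / [5] / [7];  Q = [1, 3] / [2, 4] / [5] / [6]
  Insert 3 (step 7): P = [1, 3] / [2, 4] / [5, 9] / [7];  Q = [1, 3] / [2, 4] / [5, 7] / [6]
  Insert 6 (step 8): P = [1, 3, 6] / [2, 4] / [5, 9] / [7];  Q = [1, 3, 8] / [2, 4] / [5, 7] / [6]
  Insert 8 (step 9): P = [1, 3, 6, 8] / [2, 4] / [5, 9] / [7];  Q = [1, 3, 8, 9] / [2, 4] / [5, 7] / [6]
Final shape: (4, 2, 2, 1).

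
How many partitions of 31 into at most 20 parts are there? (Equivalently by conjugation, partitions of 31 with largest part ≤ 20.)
p(31, parts ≤ 20) = 6703

Use the recurrence p(n, m) = p(n, m−1) + p(n−m, m): either the largest part is < m (count p(n, m−1)) or the largest part is exactly m (remove one copy of m, count p(n−m, m)). With p(0, ·) = 1 this gives p(31, parts ≤ 20) = 6703. (By conjugating Young diagrams, this also counts partitions of 31 into at most 20 parts.)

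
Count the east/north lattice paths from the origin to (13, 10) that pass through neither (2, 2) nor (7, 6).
Number of paths = 488974

Inclusion–exclusion. Total paths: C(23, 13) = 1144066. Through P₁: C(4, 2)·C(19, 11) = 453492. Through P₂: C(13, 7)·C(10, 6) = 360360. Since P₁ is strictly southwest of P₂, a monotone path through both must visit P₁ then P₂; paths through both = C(4, 2)·C(9, 5)·C(10, 6) = 158760. Avoid both = 1144066 − 453492 − 360360 + 158760 = 488974.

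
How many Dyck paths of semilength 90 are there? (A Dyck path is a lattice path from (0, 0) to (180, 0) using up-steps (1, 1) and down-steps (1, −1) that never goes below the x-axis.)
C_90 = 1000134600800354781929399250536541864362461089950800

These Dyck paths are counted by the Catalan number C_n = (1/(n + 1)) · C(2n, n). For n = 90: C_90 = (1/91) · C(180, 90) = 91012248672832285155575331798825309656983959185522800/91 = 1000134600800354781929399250536541864362461089950800.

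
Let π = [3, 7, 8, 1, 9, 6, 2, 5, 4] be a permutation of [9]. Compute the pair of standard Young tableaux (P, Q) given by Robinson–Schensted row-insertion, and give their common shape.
P = [1, 2, 4, 9] / [3, 5, 8] / [6] / [7];  Q = [1, 2, 3, 5] / [4, 6, 8] / [7] / [9];  common shape = (4, 3, 1, 1)

Row-insert the values π_1, π_2, … into P one at a time, bumping the leftmost entry strictly greater than the inserted value down to the next row. The recording tableau Q records, in position (i, j), the step at which that cell was added to P.
  Insert 3 (step 1): P = [3];  Q = [1]
  Insert 7 (step 2): P = [3, 7];  Q = [1, 2]
  Insert 8 (step 3): P = [3, 7, 8];  Q = [1, 2, 3]
  Insert 1 (step 4): P = [1, 7, 8] / [3];  Q = [1, 2, 3] / [4]
  Insert 9 (step 5): P = [1, 7, 8, 9] / [3];  Q = [1, 2, 3, 5] / [4]
  Insert 6 (step 6): P = [1, 6, 8, 9] / [3, 7];  Q = [1, 2, 3, 5] / [4, 6]
  Insert 2 (step 7): P = [1, 2, 8, 9] / [3, 6] / [7];  Q = [1, 2, 3, 5] / [4, 6] / [7]
  Insert 5 (step 8): P = [1, 2, 5, 9] / [3, 6, 8] / [7];  Q = [1, 2, 3, 5] / [4, 6, 8] / [7]
  Insert 4 (step 9): P = [1, 2, 4, 9] / [3, 5, 8] / [6] / [7];  Q = [1, 2, 3, 5] / [4, 6, 8] / [7] / [9]
Final shape: (4, 3, 1, 1).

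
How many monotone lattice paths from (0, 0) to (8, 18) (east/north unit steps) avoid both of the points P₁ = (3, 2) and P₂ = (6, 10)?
Number of paths = 1072675

Inclusion–exclusion. Total paths: C(26, 8) = 1562275. Through P₁: C(5, 3)·C(21, 5) = 203490. Through P₂: C(16, 6)·C(10, 2) = 360360. Since P₁ is strictly southwest of P₂, a monotone path through both must visit P₁ then P₂; paths through both = C(5, 3)·C(11, 3)·C(10, 2) = 74250. Avoid both = 1562275 − 203490 − 360360 + 74250 = 1072675.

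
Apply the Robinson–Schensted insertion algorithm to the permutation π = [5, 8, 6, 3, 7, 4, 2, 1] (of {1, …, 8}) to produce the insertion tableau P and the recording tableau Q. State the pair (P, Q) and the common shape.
P = [1, 4, 7] / [2, 6] / [3] / [5] / [8];  Q = [1, 2, 5] / [3, 6] / [4] / [7] / [8];  common shape = (3, 2, 1, 1, 1)

Row-insert the values π_1, π_2, … into P one at a time, bumping the leftmost entry strictly greater than the inserted value down to the next row. The recording tableau Q records, in position (i, j), the step at which that cell was added to P.
  Insert 5 (step 1): P = [5];  Q = [1]
  Insert 8 (step 2): P = [5, 8];  Q = [1, 2]
  Insert 6 (step 3): P = [5, 6] / [8];  Q = [1, 2] / [3]
  Insert 3 (step 4): P = [3, 6] / [5] / [8];  Q = [1, 2] / [3] / [4]
  Insert 7 (step 5): P = [3, 6, 7] / [5] / [8];  Q = [1, 2, 5] / [3] / [4]
  Insert 4 (step 6): P = [3, 4, 7] / [5, 6] / [8];  Q = [1, 2, 5] / [3, 6] / [4]
  Insert 2 (step 7): P = [2, 4, 7] / [3, 6] / [5] / [8];  Q = [1, 2, 5] / [3, 6] / [4] / [7]
  Insert 1 (step 8): P = [1, 4, 7] / [2, 6] / [3] / [5] / [8];  Q = [1, 2, 5] / [3, 6] / [4] / [7] / [8]
Final shape: (3, 2, 1, 1, 1).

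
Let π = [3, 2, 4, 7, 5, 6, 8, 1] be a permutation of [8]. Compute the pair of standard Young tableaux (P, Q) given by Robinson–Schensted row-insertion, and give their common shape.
P = [1, 4, 5, 6, 8] / [2, 7] / [3];  Q = [1, 3, 4, 6, 7] / [2, 5] / [8];  common shape = (5, 2, 1)

Row-insert the values π_1, π_2, … into P one at a time, bumping the leftmost entry strictly greater than the inserted value down to the next row. The recording tableau Q records, in position (i, j), the step at which that cell was added to P.
  Insert 3 (step 1): P = [3];  Q = [1]
  Insert 2 (step 2): P = [2] / [3];  Q = [1] / [2]
  Insert 4 (step 3): P = [2, 4] / [3];  Q = [1, 3] / [2]
  Insert 7 (step 4): P = [2, 4, 7] / [3];  Q = [1, 3, 4] / [2]
  Insert 5 (step 5): P = [2, 4, 5] / [3, 7];  Q = [1, 3, 4] / [2, 5]
  Insert 6 (step 6): P = [2, 4, 5, 6] / [3, 7];  Q = [1, 3, 4, 6] / [2, 5]
  Insert 8 (step 7): P = [2, 4, 5, 6, 8] / [3, 7];  Q = [1, 3, 4, 6, 7] / [2, 5]
  Insert 1 (step 8): P = [1, 4, 5, 6, 8] / [2, 7] / [3];  Q = [1, 3, 4, 6, 7] / [2, 5] / [8]
Final shape: (5, 2, 1).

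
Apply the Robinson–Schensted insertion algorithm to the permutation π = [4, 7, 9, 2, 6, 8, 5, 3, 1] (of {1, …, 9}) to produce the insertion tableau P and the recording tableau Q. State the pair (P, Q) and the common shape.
P = [1, 3, 8] / [2, 5, 9] / [4] / [6] / [7];  Q = [1, 2, 3] / [4, 5, 6] / [7] / [8] / [9];  common shape = (3, 3, 1, 1, 1)

Row-insert the values π_1, π_2, … into P one at a time, bumping the leftmost entry strictly greater than the inserted value down to the next row. The recording tableau Q records, in position (i, j), the step at which that cell was added to P.
  Insert 4 (step 1): P = [4];  Q = [1]
  Insert 7 (step 2): P = [4, 7];  Q = [1, 2]
  Insert 9 (step 3): P = [4, 7, 9];  Q = [1, 2, 3]
  Insert 2 (step 4): P = [2, 7, 9] / [4];  Q = [1, 2, 3] / [4]
  Insert 6 (step 5): P = [2, 6, 9] / [4, 7];  Q = [1, 2, 3] / [4, 5]
  Insert 8 (step 6): P = [2, 6, 8] / [4, 7, 9];  Q = [1, 2, 3] / [4, 5, 6]
  Insert 5 (step 7): P = [2, 5, 8] / [4, 6, 9] / [7];  Q = [1, 2, 3] / [4, 5, 6] / [7]
  Insert 3 (step 8): P = [2, 3, 8] / [4, 5, 9] / [6] / [7];  Q = [1, 2, 3] / [4, 5, 6] / [7] / [8]
  Insert 1 (step 9): P = [1, 3, 8] / [2, 5, 9] / [4] / [6] / [7];  Q = [1, 2, 3] / [4, 5, 6] / [7] / [8] / [9]
Final shape: (3, 3, 1, 1, 1).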